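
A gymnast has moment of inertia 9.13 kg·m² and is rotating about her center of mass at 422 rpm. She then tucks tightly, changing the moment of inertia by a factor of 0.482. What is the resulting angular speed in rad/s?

ω₂ ≈ 91.7 rad/s

With no external torque about the axis, L is conserved: I₁ω₁ = I₂ω₂.
I₂ = 0.482 × 9.13 = 4.401 kg·m².
ω₂ = I₁ω₁ / I₂ = (9.130)(422 rpm) / (4.401) = 875.5 rpm = 91.68 rad/s.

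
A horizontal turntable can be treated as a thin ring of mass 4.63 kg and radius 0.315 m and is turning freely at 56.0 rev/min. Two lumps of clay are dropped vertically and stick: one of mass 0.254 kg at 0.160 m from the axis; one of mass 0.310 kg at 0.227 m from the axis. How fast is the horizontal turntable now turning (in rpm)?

No external torque acts about the axis; L_before = L_after.
I_p = (4.63)(0.315)² = 0.4594 kg·m².
Added inertia Σmr² = (0.254)(0.160)² + (0.310)(0.227)² = 0.02248 kg·m²; I_f = 0.4594 + 0.02248 = 0.4819 kg·m².
ω_f = I_p ω_i / I_f = (0.4594)(56.0) / 0.4819 = 53.39 rpm.

ω_f ≈ 53.4 rpm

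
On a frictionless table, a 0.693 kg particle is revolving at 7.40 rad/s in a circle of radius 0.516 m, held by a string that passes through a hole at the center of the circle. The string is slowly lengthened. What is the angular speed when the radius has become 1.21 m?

ω₂ ≈ 1.35 rad/s

The constraining force is radial, so m r² ω about the center is conserved.
ω₂ = ω₁ (r₁/r₂)² = (7.40)(0.516/1.21)² = 1.346 rad/s.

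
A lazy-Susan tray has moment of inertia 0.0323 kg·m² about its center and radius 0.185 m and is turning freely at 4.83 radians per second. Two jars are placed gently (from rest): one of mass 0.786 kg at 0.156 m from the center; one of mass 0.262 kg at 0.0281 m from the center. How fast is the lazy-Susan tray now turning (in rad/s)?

No external torque acts about the center; L_before = L_after.
Added inertia Σmr² = (0.786)(0.156)² + (0.262)(0.0281)² = 0.01933 kg·m²; I_f = 0.03230 + 0.01933 = 0.05163 kg·m².
ω_f = I_p ω_i / I_f = (0.03230)(4.83) / 0.05163 = 3.021 rad/s.

ω_f ≈ 3.02 rad/s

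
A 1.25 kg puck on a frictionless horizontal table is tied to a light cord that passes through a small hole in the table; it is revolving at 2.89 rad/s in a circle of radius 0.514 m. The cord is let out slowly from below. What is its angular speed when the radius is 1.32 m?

ω₂ ≈ 0.438 rad/s

The constraining force is radial, so m r² ω about the center is conserved.
ω₂ = ω₁ (r₁/r₂)² = (2.89)(0.514/1.32)² = 0.4382 rad/s.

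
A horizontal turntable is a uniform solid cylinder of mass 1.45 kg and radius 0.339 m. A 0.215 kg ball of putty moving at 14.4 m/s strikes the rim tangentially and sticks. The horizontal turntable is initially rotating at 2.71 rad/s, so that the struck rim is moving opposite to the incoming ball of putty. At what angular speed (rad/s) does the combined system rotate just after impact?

About the axle the impulsive forces during the collision are internal, so angular momentum about that axis is conserved.
I_p = ½(1.45)(0.339)² = 0.08332 kg·m². Taking the sense of the ball of putty's angular momentum as positive, L_{ball} = m v R = (0.215)(14.4)(0.339) = 1.050 kg·m²/s.
L_i = −I_p ω_p + m v R = −(0.08332)(2.71) + 1.050 = 0.8238 kg·m²/s.
After sticking, I_f = I_p + m R² = 0.08332 + (0.215)(0.339)² = 0.1080 kg·m².
ω_f = L_i / I_f = 0.8238 / 0.1080 = 7.626 rad/s.

|ω_f| ≈ 7.63 rad/s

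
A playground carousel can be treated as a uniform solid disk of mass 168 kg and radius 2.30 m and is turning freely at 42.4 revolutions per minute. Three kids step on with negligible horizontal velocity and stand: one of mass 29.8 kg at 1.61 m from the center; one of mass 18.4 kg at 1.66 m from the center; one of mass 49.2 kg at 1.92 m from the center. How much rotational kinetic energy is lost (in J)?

energy lost ≈ 1800 J

No external torque acts about the center; L_before = L_after.
I_p = ½(168)(2.30)² = 444.4 kg·m².
Added inertia Σmr² = (29.8)(1.61)² + (18.4)(1.66)² + (49.2)(1.92)² = 309.3 kg·m²; I_f = 444.4 + 309.3 = 753.7 kg·m².
ω_f = I_p ω_i / I_f = (444.4)(42.4) / 753.7 = 25.00 rpm.
KE_i = ½(444.4)(4.440 rad/s)² = 4380 J; KE_f = ½(753.7)(2.618)² = 2583 J.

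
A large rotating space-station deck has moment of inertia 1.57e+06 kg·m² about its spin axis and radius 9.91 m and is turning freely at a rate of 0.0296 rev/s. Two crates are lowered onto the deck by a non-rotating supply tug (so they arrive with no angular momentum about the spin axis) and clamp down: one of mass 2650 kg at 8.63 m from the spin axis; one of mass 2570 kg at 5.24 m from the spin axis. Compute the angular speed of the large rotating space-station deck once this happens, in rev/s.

ω_f ≈ 0.0253 rev/s

No external torque acts about the spin axis; L_before = L_after.
Added inertia Σmr² = (2650)(8.63)² + (2570)(5.24)² = 2.679e+05 kg·m²; I_f = 1.570e+06 + 2.679e+05 = 1.838e+06 kg·m².
ω_f = I_p ω_i / I_f = (1.570e+06)(0.0296) / 1.838e+06 = 0.02528 rev/s.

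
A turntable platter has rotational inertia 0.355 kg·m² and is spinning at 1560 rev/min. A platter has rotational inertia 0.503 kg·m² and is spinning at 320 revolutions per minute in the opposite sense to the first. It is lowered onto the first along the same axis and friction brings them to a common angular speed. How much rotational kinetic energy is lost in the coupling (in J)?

ΔKE lost ≈ 4030 J

No external torque acts about the common axis, so total angular momentum is conserved.
Taking A's sense as positive: L = (0.3550)(1560) − (0.5030)(320) = 392.8 kg·m²·rpm.
Combined I = 0.3550 + 0.5030 = 0.8580 kg·m².
ω_f = L / I = 392.8 / 0.8580 = 457.9 rpm.
KE_i = ½ΣIω² = 5019 J; KE_f = ½(0.8580)(47.95)² = 986.2 J.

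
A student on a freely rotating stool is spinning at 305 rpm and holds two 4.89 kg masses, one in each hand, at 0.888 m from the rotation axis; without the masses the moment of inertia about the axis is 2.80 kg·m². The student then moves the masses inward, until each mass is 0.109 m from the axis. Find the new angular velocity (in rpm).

Angular momentum about the spin axis is conserved since the torque about it is zero.
I₁ = 2.80 + 2(4.89)(0.888)² = 10.51 kg·m²; I₂ = 2.80 + 2(4.89)(0.109)² = 2.916 kg·m².
ω₂ = I₁ω₁ / I₂ = (10.51)(305 rpm) / (2.916) = 1099 rpm.

ω₂ ≈ 1100 rpm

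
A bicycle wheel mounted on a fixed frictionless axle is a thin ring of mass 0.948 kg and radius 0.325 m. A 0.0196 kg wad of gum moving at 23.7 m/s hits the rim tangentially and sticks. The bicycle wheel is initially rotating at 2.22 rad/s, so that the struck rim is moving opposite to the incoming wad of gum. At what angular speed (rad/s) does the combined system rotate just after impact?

|ω_f| ≈ 0.698 rad/s

About the axle the impulsive forces during the collision are internal, so angular momentum about that axis is conserved.
I_p = (0.948)(0.325)² = 0.1001 kg·m². Taking the sense of the wad of gum's angular momentum as positive, L_{wad} = m v R = (0.0196)(23.7)(0.325) = 0.1510 kg·m²/s.
L_i = −I_p ω_p + m v R = −(0.1001)(2.22) + 0.1510 = -0.07133 kg·m²/s.
After sticking, I_f = I_p + m R² = 0.1001 + (0.0196)(0.325)² = 0.1022 kg·m².
ω_f = L_i / I_f = -0.07133 / 0.1022 = -0.6979 rad/s.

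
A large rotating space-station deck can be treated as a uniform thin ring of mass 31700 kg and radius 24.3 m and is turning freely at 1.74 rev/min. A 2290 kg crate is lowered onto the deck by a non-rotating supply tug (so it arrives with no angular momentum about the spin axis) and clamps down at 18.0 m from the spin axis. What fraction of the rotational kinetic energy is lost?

fraction ≈ 0.0381

No external torque acts about the spin axis; L_before = L_after.
I_p = (31700)(24.3)² = 1.872e+07 kg·m².
Added inertia Σmr² = (2290)(18.0)² = 7.420e+05 kg·m²; I_f = 1.872e+07 + 7.420e+05 = 1.946e+07 kg·m².
ω_f = I_p ω_i / I_f = (1.872e+07)(1.74) / 1.946e+07 = 1.674 rpm.
KE_i = ½(1.872e+07)(0.1822 rad/s)² = 3.107e+05 J; KE_f = ½(1.946e+07)(0.1753)² = 2.989e+05 J.
Fraction lost = 0.03813.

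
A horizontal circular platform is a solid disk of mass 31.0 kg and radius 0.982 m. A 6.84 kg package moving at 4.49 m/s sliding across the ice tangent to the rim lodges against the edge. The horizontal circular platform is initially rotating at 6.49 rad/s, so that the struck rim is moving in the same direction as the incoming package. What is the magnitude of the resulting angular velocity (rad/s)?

The axle reaction passes through the central axle and exerts no torque about it; angular momentum about the central axle is conserved through the impact.
I_p = ½(31.0)(0.982)² = 14.95 kg·m². Taking the sense of the package's angular momentum as positive, L_{package} = m v R = (6.84)(4.49)(0.982) = 30.16 kg·m²/s.
L_i = +I_p ω_p + m v R = +(14.95)(6.49) + 30.16 = 127.2 kg·m²/s.
After sticking, I_f = I_p + m R² = 14.95 + (6.84)(0.982)² = 21.54 kg·m².
ω_f = L_i / I_f = 127.2 / 21.54 = 5.903 rad/s.

|ω_f| ≈ 5.90 rad/s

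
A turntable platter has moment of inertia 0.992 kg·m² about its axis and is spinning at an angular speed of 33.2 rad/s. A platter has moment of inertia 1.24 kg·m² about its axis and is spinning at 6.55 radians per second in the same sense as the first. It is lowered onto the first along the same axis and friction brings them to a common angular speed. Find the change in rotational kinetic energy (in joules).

ΔKE ≈ -196 J

No external torque acts about the common axis, so total angular momentum is conserved.
Taking A's sense as positive: L = (0.9920)(33.2) + (1.240)(6.55) = 41.06 kg·m²·rad/s.
Combined I = 0.9920 + 1.240 = 2.232 kg·m².
ω_f = L / I = 41.06 / 2.232 = 18.39 rad/s.
KE_i = ½ΣIω² = 573.3 J; KE_f = ½(2.232)(18.39)² = 377.6 J.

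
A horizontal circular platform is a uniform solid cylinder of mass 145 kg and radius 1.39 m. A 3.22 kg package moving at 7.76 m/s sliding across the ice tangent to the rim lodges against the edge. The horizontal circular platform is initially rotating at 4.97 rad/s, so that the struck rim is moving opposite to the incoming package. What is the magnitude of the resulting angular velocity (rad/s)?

The axle reaction passes through the central axle and exerts no torque about it; angular momentum about the central axle is conserved through the impact.
I_p = ½(145)(1.39)² = 140.1 kg·m². Taking the sense of the package's angular momentum as positive, L_{package} = m v R = (3.22)(7.76)(1.39) = 34.73 kg·m²/s.
L_i = −I_p ω_p + m v R = −(140.1)(4.97) + 34.73 = -661.5 kg·m²/s.
After sticking, I_f = I_p + m R² = 140.1 + (3.22)(1.39)² = 146.3 kg·m².
ω_f = L_i / I_f = -661.5 / 146.3 = -4.521 rad/s.

|ω_f| ≈ 4.52 rad/s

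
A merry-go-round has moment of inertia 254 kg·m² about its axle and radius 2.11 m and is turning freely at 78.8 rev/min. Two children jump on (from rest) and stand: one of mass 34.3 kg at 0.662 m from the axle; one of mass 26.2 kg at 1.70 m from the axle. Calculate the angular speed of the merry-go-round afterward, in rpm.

ω_f ≈ 58.1 rpm

The added mass arrives with no angular momentum about the axle, and any external torque about the axle is negligible, so the system's angular momentum is conserved.
Added inertia Σmr² = (34.3)(0.662)² + (26.2)(1.70)² = 90.75 kg·m²; I_f = 254.0 + 90.75 = 344.7 kg·m².
ω_f = I_p ω_i / I_f = (254.0)(78.8) / 344.7 = 58.06 rpm.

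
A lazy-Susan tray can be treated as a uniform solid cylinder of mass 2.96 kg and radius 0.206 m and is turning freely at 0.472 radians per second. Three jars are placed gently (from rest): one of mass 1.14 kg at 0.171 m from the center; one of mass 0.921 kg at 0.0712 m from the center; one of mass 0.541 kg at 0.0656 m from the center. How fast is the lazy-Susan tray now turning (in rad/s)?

The added mass arrives with no angular momentum about the center, and any external torque about the center is negligible, so the system's angular momentum is conserved.
I_p = ½(2.96)(0.206)² = 0.06281 kg·m².
Added inertia Σmr² = (1.14)(0.171)² + (0.921)(0.0712)² + (0.541)(0.0656)² = 0.04033 kg·m²; I_f = 0.06281 + 0.04033 = 0.1031 kg·m².
ω_f = I_p ω_i / I_f = (0.06281)(0.472) / 0.1031 = 0.2874 rad/s.

ω_f ≈ 0.287 rad/s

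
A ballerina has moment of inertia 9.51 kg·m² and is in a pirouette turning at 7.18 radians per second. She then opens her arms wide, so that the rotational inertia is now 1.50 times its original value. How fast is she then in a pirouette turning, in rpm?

ω₂ ≈ 45.7 rpm

Angular momentum about the spin axis is conserved since the torque about it is zero.
I₂ = 1.50 × 9.51 = 14.27 kg·m².
ω₂ = I₁ω₁ / I₂ = (9.510)(7.18 rad/s) / (14.27) = 4.787 rad/s = 45.71 rpm.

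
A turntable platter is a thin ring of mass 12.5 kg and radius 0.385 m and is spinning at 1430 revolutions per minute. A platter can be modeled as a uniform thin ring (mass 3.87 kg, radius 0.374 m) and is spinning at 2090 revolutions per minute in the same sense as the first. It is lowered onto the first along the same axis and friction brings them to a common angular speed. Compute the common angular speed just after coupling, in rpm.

The coupling torques are internal; angular momentum about the shared axis is conserved.
Moments of inertia: I_A = (12.5)(0.385)² = 1.853 kg·m²; I_B = (3.87)(0.374)² = 0.5413 kg·m².
Taking A's sense as positive: L = (1.853)(1430) + (0.5413)(2090) = 3781 kg·m²·rpm.
Combined I = 1.853 + 0.5413 = 2.394 kg·m².
ω_f = L / I = 3781 / 2.394 = 1579 rpm.

|ω_f| ≈ 1580 rpm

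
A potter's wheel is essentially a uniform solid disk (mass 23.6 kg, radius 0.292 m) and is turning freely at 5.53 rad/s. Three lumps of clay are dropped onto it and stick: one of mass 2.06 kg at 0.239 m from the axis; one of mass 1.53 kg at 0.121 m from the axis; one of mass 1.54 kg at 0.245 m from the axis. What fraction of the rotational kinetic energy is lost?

No external torque acts about the axis; L_before = L_after.
I_p = ½(23.6)(0.292)² = 1.006 kg·m².
Added inertia Σmr² = (2.06)(0.239)² + (1.53)(0.121)² + (1.54)(0.245)² = 0.2325 kg·m²; I_f = 1.006 + 0.2325 = 1.239 kg·m².
ω_f = I_p ω_i / I_f = (1.006)(5.53) / 1.239 = 4.492 rad/s.
KE_i = ½(1.006)(5.530 rad/s)² = 15.38 J; KE_f = ½(1.239)(4.492)² = 12.50 J.
Fraction lost = 0.1877.

fraction ≈ 0.188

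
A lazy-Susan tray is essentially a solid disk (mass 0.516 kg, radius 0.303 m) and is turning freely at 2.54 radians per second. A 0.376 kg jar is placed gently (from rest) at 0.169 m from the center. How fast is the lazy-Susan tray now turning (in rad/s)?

ω_f ≈ 1.75 rad/s

The added mass arrives with no angular momentum about the center, and any external torque about the center is negligible, so the system's angular momentum is conserved.
I_p = ½(0.516)(0.303)² = 0.02369 kg·m².
Added inertia Σmr² = (0.376)(0.169)² = 0.01074 kg·m²; I_f = 0.02369 + 0.01074 = 0.03443 kg·m².
ω_f = I_p ω_i / I_f = (0.02369)(2.54) / 0.03443 = 1.748 rad/s.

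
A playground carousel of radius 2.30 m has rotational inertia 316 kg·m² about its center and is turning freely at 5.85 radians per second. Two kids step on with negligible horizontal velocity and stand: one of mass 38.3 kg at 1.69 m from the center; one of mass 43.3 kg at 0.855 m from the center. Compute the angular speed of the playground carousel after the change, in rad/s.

ω_f ≈ 4.04 rad/s

The added mass arrives with no angular momentum about the center, and any external torque about the center is negligible, so the system's angular momentum is conserved.
Added inertia Σmr² = (38.3)(1.69)² + (43.3)(0.855)² = 141.0 kg·m²; I_f = 316.0 + 141.0 = 457.0 kg·m².
ω_f = I_p ω_i / I_f = (316.0)(5.85) / 457.0 = 4.045 rad/s.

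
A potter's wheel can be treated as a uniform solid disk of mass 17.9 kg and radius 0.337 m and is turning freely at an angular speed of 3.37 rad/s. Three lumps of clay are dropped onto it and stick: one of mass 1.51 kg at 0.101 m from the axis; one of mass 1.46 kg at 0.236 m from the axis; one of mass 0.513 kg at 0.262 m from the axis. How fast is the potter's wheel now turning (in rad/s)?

No external torque acts about the axis; L_before = L_after.
I_p = ½(17.9)(0.337)² = 1.016 kg·m².
Added inertia Σmr² = (1.51)(0.101)² + (1.46)(0.236)² + (0.513)(0.262)² = 0.1319 kg·m²; I_f = 1.016 + 0.1319 = 1.148 kg·m².
ω_f = I_p ω_i / I_f = (1.016)(3.37) / 1.148 = 2.983 rad/s.

ω_f ≈ 2.98 rad/s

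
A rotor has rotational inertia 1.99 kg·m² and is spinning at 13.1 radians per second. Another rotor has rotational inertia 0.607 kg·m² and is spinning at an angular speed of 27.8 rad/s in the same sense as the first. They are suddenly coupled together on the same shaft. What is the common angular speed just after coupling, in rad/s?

No external torque acts about the common axis, so total angular momentum is conserved.
Taking A's sense as positive: L = (1.990)(13.1) + (0.6070)(27.8) = 42.94 kg·m²·rad/s.
Combined I = 1.990 + 0.6070 = 2.597 kg·m².
ω_f = L / I = 42.94 / 2.597 = 16.54 rad/s.

|ω_f| ≈ 16.5 rad/s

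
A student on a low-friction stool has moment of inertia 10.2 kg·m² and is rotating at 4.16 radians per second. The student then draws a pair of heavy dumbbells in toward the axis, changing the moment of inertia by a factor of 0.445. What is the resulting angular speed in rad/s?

ω₂ ≈ 9.35 rad/s

No external torque acts about the spin axis, so angular momentum is conserved.
I₂ = 0.445 × 10.2 = 4.539 kg·m².
ω₂ = I₁ω₁ / I₂ = (10.20)(4.16 rad/s) / (4.539) = 9.348 rad/s.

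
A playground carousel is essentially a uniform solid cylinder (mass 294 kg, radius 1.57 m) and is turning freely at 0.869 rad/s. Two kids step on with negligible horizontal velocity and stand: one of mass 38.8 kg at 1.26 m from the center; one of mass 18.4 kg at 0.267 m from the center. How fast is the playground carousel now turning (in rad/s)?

ω_f ≈ 0.740 rad/s

No external torque acts about the center; L_before = L_after.
I_p = ½(294)(1.57)² = 362.3 kg·m².
Added inertia Σmr² = (38.8)(1.26)² + (18.4)(0.267)² = 62.91 kg·m²; I_f = 362.3 + 62.91 = 425.3 kg·m².
ω_f = I_p ω_i / I_f = (362.3)(0.869) / 425.3 = 0.7404 rad/s.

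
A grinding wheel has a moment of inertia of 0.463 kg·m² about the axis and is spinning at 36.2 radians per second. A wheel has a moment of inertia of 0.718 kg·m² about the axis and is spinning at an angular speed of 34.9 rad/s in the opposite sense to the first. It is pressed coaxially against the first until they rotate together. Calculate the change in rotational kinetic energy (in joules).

ΔKE ≈ -711 J

No external torque acts about the common axis, so total angular momentum is conserved.
Taking A's sense as positive: L = (0.4630)(36.2) − (0.7180)(34.9) = -8.298 kg·m²·rad/s.
Combined I = 0.4630 + 0.7180 = 1.181 kg·m².
ω_f = L / I = -8.298 / 1.181 = -7.026 rad/s.
KE_i = ½ΣIω² = 740.6 J; KE_f = ½(1.181)(7.026)² = 29.15 J.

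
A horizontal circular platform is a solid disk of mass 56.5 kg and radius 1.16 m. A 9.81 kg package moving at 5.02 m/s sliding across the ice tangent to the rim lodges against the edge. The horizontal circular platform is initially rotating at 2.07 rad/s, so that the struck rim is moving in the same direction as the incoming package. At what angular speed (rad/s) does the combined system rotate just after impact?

The axle reaction passes through the central axle and exerts no torque about it; angular momentum about the central axle is conserved through the impact.
I_p = ½(56.5)(1.16)² = 38.01 kg·m². Taking the sense of the package's angular momentum as positive, L_{package} = m v R = (9.81)(5.02)(1.16) = 57.13 kg·m²/s.
L_i = +I_p ω_p + m v R = +(38.01)(2.07) + 57.13 = 135.8 kg·m²/s.
After sticking, I_f = I_p + m R² = 38.01 + (9.81)(1.16)² = 51.21 kg·m².
ω_f = L_i / I_f = 135.8 / 51.21 = 2.652 rad/s.

|ω_f| ≈ 2.65 rad/s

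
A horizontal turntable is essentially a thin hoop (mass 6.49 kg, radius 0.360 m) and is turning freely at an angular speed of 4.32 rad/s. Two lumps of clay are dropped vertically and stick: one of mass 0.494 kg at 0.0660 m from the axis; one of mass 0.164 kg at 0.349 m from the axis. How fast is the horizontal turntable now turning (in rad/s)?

ω_f ≈ 4.21 rad/s

No external torque acts about the axis; L_before = L_after.
I_p = (6.49)(0.360)² = 0.8411 kg·m².
Added inertia Σmr² = (0.494)(0.0660)² + (0.164)(0.349)² = 0.02213 kg·m²; I_f = 0.8411 + 0.02213 = 0.8632 kg·m².
ω_f = I_p ω_i / I_f = (0.8411)(4.32) / 0.8632 = 4.209 rad/s.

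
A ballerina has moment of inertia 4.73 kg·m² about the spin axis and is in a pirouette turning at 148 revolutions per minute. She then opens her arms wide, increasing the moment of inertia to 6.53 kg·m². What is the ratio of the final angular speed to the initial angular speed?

With no external torque about the axis, L is conserved: I₁ω₁ = I₂ω₂.
ω₂/ω₁ = I₁/I₂ = 4.730 / 6.530 = 0.7243.

ω₂/ω₁ ≈ 0.724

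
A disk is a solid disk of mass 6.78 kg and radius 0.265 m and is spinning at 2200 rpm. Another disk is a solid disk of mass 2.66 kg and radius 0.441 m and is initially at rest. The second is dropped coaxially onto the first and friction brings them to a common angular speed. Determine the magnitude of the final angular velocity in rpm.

No external torque acts about the common axis, so total angular momentum is conserved.
Moments of inertia: I_A = ½(6.78)(0.265)² = 0.2381 kg·m²; I_B = ½(2.66)(0.441)² = 0.2587 kg·m².
Taking A's sense as positive: L = (0.2381)(2200) = 523.7 kg·m²·rpm.
Combined I = 0.2381 + 0.2587 = 0.4967 kg·m².
ω_f = L / I = 523.7 / 0.4967 = 1054 rpm.

|ω_f| ≈ 1050 rpm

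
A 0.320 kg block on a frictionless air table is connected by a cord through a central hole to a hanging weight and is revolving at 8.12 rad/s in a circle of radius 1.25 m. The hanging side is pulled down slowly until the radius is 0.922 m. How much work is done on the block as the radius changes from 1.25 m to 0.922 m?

W ≈ 13.8 J

The constraining force is radial, so m r² ω about the center is conserved.
ω₂ = ω₁ (r₁/r₂)² = (8.12)(1.25/0.922)² = 14.92 rad/s.
W = ΔKE = ½m(v₂² − v₁²) = 13.81 J.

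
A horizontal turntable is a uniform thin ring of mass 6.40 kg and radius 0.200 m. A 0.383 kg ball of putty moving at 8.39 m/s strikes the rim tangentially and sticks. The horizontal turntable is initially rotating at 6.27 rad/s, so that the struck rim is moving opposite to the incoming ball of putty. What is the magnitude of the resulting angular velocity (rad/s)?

About the axle the impulsive forces during the collision are internal, so angular momentum about that axis is conserved.
I_p = (6.40)(0.200)² = 0.2560 kg·m². Taking the sense of the ball of putty's angular momentum as positive, L_{ball} = m v R = (0.383)(8.39)(0.200) = 0.6427 kg·m²/s.
L_i = −I_p ω_p + m v R = −(0.2560)(6.27) + 0.6427 = -0.9624 kg·m²/s.
After sticking, I_f = I_p + m R² = 0.2560 + (0.383)(0.200)² = 0.2713 kg·m².
ω_f = L_i / I_f = -0.9624 / 0.2713 = -3.547 rad/s.

|ω_f| ≈ 3.55 rad/s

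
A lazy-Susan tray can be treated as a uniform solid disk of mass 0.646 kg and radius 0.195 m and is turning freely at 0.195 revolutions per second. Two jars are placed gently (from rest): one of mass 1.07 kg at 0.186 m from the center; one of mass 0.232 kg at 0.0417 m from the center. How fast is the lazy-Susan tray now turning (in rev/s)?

ω_f ≈ 0.0482 rev/s

The added mass arrives with no angular momentum about the center, and any external torque about the center is negligible, so the system's angular momentum is conserved.
I_p = ½(0.646)(0.195)² = 0.01228 kg·m².
Added inertia Σmr² = (1.07)(0.186)² + (0.232)(0.0417)² = 0.03742 kg·m²; I_f = 0.01228 + 0.03742 = 0.04970 kg·m².
ω_f = I_p ω_i / I_f = (0.01228)(0.195) / 0.04970 = 0.04819 rev/s.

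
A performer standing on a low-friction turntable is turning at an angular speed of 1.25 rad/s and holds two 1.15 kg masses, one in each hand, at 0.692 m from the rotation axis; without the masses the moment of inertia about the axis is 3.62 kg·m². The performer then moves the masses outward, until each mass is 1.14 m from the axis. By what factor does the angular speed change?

ω₂/ω₁ ≈ 0.714

With no external torque about the axis, L is conserved: I₁ω₁ = I₂ω₂.
I₁ = 3.62 + 2(1.15)(0.692)² = 4.721 kg·m²; I₂ = 3.62 + 2(1.15)(1.14)² = 6.609 kg·m².
ω₂/ω₁ = I₁/I₂ = 4.721 / 6.609 = 0.7144.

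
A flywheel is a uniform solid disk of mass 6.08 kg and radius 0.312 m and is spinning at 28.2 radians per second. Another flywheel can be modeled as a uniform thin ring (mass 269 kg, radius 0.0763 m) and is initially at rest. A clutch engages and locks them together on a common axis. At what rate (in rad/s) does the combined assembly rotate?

|ω_f| ≈ 4.48 rad/s

The coupling torques are internal; angular momentum about the shared axis is conserved.
Moments of inertia: I_A = ½(6.08)(0.312)² = 0.2959 kg·m²; I_B = (269)(0.0763)² = 1.566 kg·m².
Taking A's sense as positive: L = (0.2959)(28.2) = 8.345 kg·m²·rad/s.
Combined I = 0.2959 + 1.566 = 1.862 kg·m².
ω_f = L / I = 8.345 / 1.862 = 4.482 rad/s.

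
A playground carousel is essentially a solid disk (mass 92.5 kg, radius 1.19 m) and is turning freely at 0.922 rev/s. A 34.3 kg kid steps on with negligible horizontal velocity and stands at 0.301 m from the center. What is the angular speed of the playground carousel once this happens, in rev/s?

No external torque acts about the center; L_before = L_after.
I_p = ½(92.5)(1.19)² = 65.49 kg·m².
Added inertia Σmr² = (34.3)(0.301)² = 3.108 kg·m²; I_f = 65.49 + 3.108 = 68.60 kg·m².
ω_f = I_p ω_i / I_f = (65.49)(0.922) / 68.60 = 0.8802 rev/s.

ω_f ≈ 0.880 rev/s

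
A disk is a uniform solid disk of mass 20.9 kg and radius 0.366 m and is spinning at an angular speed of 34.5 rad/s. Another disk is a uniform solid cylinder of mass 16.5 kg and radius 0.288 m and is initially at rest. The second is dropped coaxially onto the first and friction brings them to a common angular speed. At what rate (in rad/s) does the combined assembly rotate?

|ω_f| ≈ 23.2 rad/s

The coupling torques are internal; angular momentum about the shared axis is conserved.
Moments of inertia: I_A = ½(20.9)(0.366)² = 1.400 kg·m²; I_B = ½(16.5)(0.288)² = 0.6843 kg·m².
Taking A's sense as positive: L = (1.400)(34.5) = 48.29 kg·m²·rad/s.
Combined I = 1.400 + 0.6843 = 2.084 kg·m².
ω_f = L / I = 48.29 / 2.084 = 23.17 rad/s.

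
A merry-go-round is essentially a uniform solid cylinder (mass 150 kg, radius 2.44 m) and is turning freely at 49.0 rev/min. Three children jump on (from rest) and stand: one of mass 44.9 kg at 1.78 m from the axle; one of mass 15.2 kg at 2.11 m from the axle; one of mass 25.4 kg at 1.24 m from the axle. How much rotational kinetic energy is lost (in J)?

energy lost ≈ 2100 J

No external torque acts about the axle; L_before = L_after.
I_p = ½(150)(2.44)² = 446.5 kg·m².
Added inertia Σmr² = (44.9)(1.78)² + (15.2)(2.11)² + (25.4)(1.24)² = 249.0 kg·m²; I_f = 446.5 + 249.0 = 695.5 kg·m².
ω_f = I_p ω_i / I_f = (446.5)(49.0) / 695.5 = 31.46 rpm.
KE_i = ½(446.5)(5.131 rad/s)² = 5878 J; KE_f = ½(695.5)(3.294)² = 3774 J.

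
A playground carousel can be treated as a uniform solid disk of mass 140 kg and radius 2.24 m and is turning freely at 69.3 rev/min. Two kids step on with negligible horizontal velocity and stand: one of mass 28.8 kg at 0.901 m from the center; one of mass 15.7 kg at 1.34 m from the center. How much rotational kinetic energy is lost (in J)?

No external torque acts about the center; L_before = L_after.
I_p = ½(140)(2.24)² = 351.2 kg·m².
Added inertia Σmr² = (28.8)(0.901)² + (15.7)(1.34)² = 51.57 kg·m²; I_f = 351.2 + 51.57 = 402.8 kg·m².
ω_f = I_p ω_i / I_f = (351.2)(69.3) / 402.8 = 60.43 rpm.
KE_i = ½(351.2)(7.257 rad/s)² = 9249 J; KE_f = ½(402.8)(6.328)² = 8065 J.

energy lost ≈ 1180 J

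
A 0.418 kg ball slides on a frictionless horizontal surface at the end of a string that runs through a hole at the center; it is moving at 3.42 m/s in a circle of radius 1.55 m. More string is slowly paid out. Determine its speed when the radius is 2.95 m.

Central (radial) force ⇒ zero torque about the center ⇒ m v r is constant.
v₂ = v₁ r₁ / r₂ = (3.42)(1.55) / (2.95) = 1.797 m/s.

v₂ ≈ 1.80 m/s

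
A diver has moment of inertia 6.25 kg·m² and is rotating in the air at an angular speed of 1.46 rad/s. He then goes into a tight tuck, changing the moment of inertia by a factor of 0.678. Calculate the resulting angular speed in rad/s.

ω₂ ≈ 2.15 rad/s

No external torque acts about the spin axis, so angular momentum is conserved.
I₂ = 0.678 × 6.25 = 4.238 kg·m².
ω₂ = I₁ω₁ / I₂ = (6.250)(1.46 rad/s) / (4.238) = 2.153 rad/s.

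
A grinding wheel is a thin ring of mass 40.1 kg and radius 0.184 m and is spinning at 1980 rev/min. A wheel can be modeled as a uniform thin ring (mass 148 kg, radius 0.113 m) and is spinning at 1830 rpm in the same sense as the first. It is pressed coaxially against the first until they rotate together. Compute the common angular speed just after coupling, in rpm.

|ω_f| ≈ 1890 rpm

No external torque acts about the common axis, so total angular momentum is conserved.
Moments of inertia: I_A = (40.1)(0.184)² = 1.358 kg·m²; I_B = (148)(0.113)² = 1.890 kg·m².
Taking A's sense as positive: L = (1.358)(1980) + (1.890)(1830) = 6146 kg·m²·rpm.
Combined I = 1.358 + 1.890 = 3.247 kg·m².
ω_f = L / I = 6146 / 3.247 = 1893 rpm.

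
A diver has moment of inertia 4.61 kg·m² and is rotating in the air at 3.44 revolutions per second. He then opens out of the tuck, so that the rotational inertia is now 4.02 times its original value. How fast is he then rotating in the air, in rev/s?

No external torque acts about the spin axis, so angular momentum is conserved.
I₂ = 4.02 × 4.61 = 18.53 kg·m².
ω₂ = I₁ω₁ / I₂ = (4.610)(3.44 rev/s) / (18.53) = 0.8557 rev/s.

ω₂ ≈ 0.856 rev/s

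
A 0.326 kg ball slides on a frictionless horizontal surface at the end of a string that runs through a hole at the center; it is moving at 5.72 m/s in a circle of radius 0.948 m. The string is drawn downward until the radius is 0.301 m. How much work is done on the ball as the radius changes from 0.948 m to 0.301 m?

W ≈ 47.6 J

Central (radial) force ⇒ zero torque about the center ⇒ m v r is constant.
v₂ = v₁ r₁ / r₂ = (5.72)(0.948) / (0.301) = 18.02 m/s.
W = ΔKE = ½m(v₂² − v₁²) = 47.57 J.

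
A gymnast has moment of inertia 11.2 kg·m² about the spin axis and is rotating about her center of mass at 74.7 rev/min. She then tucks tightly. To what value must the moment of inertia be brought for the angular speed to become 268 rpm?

With no external torque about the axis, L is conserved: I₁ω₁ = I₂ω₂.
I₂ = I₁ω₁ / ω₂ = (11.2)(74.7) / (268) = 3.122 kg·m².

I₂ ≈ 3.12 kg·m²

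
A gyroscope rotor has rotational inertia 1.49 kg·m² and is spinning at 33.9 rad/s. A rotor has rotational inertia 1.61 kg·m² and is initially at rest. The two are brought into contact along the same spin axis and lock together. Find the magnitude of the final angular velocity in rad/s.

No external torque acts about the common axis, so total angular momentum is conserved.
Taking A's sense as positive: L = (1.490)(33.9) = 50.51 kg·m²·rad/s.
Combined I = 1.490 + 1.610 = 3.100 kg·m².
ω_f = L / I = 50.51 / 3.100 = 16.29 rad/s.

|ω_f| ≈ 16.3 rad/s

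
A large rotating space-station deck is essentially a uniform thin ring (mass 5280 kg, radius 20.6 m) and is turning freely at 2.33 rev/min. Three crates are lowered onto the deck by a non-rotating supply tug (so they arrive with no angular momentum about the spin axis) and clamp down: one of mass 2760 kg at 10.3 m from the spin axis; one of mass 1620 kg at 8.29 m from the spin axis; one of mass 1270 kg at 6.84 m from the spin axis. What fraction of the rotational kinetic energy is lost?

The added mass arrives with no angular momentum about the spin axis, and any external torque about the spin axis is negligible, so the system's angular momentum is conserved.
I_p = (5280)(20.6)² = 2.241e+06 kg·m².
Added inertia Σmr² = (2760)(10.3)² + (1620)(8.29)² + (1270)(6.84)² = 4.636e+05 kg·m²; I_f = 2.241e+06 + 4.636e+05 = 2.704e+06 kg·m².
ω_f = I_p ω_i / I_f = (2.241e+06)(2.33) / 2.704e+06 = 1.931 rpm.
KE_i = ½(2.241e+06)(0.2440 rad/s)² = 66700 J; KE_f = ½(2.704e+06)(0.2022)² = 55260 J.
Fraction lost = 0.1714.

fraction ≈ 0.171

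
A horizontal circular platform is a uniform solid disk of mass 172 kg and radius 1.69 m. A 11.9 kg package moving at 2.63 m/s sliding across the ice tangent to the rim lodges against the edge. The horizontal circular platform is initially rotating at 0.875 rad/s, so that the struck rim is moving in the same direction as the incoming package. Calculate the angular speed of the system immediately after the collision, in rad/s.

The axle reaction passes through the central axle and exerts no torque about it; angular momentum about the central axle is conserved through the impact.
I_p = ½(172)(1.69)² = 245.6 kg·m². Taking the sense of the package's angular momentum as positive, L_{package} = m v R = (11.9)(2.63)(1.69) = 52.89 kg·m²/s.
L_i = +I_p ω_p + m v R = +(245.6)(0.875) + 52.89 = 267.8 kg·m²/s.
After sticking, I_f = I_p + m R² = 245.6 + (11.9)(1.69)² = 279.6 kg·m².
ω_f = L_i / I_f = 267.8 / 279.6 = 0.9578 rad/s.

|ω_f| ≈ 0.958 rad/s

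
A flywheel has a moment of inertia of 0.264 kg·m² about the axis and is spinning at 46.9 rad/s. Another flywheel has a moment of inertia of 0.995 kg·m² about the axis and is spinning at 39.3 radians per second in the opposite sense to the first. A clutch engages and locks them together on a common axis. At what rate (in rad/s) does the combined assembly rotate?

The coupling torques are internal; angular momentum about the shared axis is conserved.
Taking A's sense as positive: L = (0.2640)(46.9) − (0.9950)(39.3) = -26.72 kg·m²·rad/s.
Combined I = 0.2640 + 0.9950 = 1.259 kg·m².
ω_f = L / I = -26.72 / 1.259 = -21.22 rad/s.

|ω_f| ≈ 21.2 rad/s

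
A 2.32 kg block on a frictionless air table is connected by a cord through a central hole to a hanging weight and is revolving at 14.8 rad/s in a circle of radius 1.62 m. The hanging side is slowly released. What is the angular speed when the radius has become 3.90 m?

The constraining force is radial, so m r² ω about the center is conserved.
ω₂ = ω₁ (r₁/r₂)² = (14.8)(1.62/3.90)² = 2.554 rad/s.

ω₂ ≈ 2.55 rad/s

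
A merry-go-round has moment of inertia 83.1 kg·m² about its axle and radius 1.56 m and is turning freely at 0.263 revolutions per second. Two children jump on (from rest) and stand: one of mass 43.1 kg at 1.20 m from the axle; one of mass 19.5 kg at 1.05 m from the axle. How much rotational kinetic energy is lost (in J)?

energy lost ≈ 56.9 J

The added mass arrives with no angular momentum about the axle, and any external torque about the axle is negligible, so the system's angular momentum is conserved.
Added inertia Σmr² = (43.1)(1.20)² + (19.5)(1.05)² = 83.56 kg·m²; I_f = 83.10 + 83.56 = 166.7 kg·m².
ω_f = I_p ω_i / I_f = (83.10)(0.263) / 166.7 = 0.1311 rev/s.
KE_i = ½(83.10)(1.652 rad/s)² = 113.5 J; KE_f = ½(166.7)(0.8239)² = 56.57 J.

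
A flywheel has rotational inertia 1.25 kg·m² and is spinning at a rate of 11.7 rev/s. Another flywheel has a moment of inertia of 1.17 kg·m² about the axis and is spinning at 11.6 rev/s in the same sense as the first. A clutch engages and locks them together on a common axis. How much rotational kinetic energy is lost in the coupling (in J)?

ΔKE lost ≈ 0.119 J

The coupling torques are internal; angular momentum about the shared axis is conserved.
Taking A's sense as positive: L = (1.250)(11.7) + (1.170)(11.6) = 28.20 kg·m²·rev/s.
Combined I = 1.250 + 1.170 = 2.420 kg·m².
ω_f = L / I = 28.20 / 2.420 = 11.65 rev/s.
KE_i = ½ΣIω² = 6485 J; KE_f = ½(2.420)(73.21)² = 6485 J.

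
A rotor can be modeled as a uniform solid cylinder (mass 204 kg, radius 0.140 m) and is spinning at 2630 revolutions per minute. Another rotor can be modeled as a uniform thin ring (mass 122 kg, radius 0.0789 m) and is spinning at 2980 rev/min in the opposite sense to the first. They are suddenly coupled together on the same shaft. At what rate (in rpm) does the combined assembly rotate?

The coupling torques are internal; angular momentum about the shared axis is conserved.
Moments of inertia: I_A = ½(204)(0.140)² = 1.999 kg·m²; I_B = (122)(0.0789)² = 0.7595 kg·m².
Taking A's sense as positive: L = (1.999)(2630) − (0.7595)(2980) = 2995 kg·m²·rpm.
Combined I = 1.999 + 0.7595 = 2.759 kg·m².
ω_f = L / I = 2995 / 2.759 = 1086 rpm.

|ω_f| ≈ 1090 rpm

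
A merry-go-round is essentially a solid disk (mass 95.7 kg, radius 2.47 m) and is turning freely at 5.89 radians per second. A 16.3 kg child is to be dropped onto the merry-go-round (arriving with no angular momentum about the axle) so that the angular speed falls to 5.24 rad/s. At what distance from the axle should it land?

The added mass arrives with no angular momentum about the axle, and any external torque about the axle is negligible, so the system's angular momentum is conserved.
I_p = ½(95.7)(2.47)² = 291.9 kg·m².
I_p ω_i = (I_p + m r²) ω_f ⇒ m r² = I_p(ω_i/ω_f − 1) = 291.9(5.89/5.24 − 1) = 36.21 kg·m².
r = √(36.21/16.3) = 1.491 m.

r ≈ 1.49 m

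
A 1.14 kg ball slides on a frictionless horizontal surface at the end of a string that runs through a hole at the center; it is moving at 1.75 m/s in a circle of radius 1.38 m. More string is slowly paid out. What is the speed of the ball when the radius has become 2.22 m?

v₂ ≈ 1.09 m/s

The only horizontal force on the mass is along the cord (radial), so it exerts no torque about the hole and angular momentum m v r is conserved.
v₂ = v₁ r₁ / r₂ = (1.75)(1.38) / (2.22) = 1.088 m/s.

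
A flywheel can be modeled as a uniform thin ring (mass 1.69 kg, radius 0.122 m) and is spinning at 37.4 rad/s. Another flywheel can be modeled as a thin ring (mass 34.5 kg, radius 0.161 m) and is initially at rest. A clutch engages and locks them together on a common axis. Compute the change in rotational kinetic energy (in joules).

The coupling torques are internal; angular momentum about the shared axis is conserved.
Moments of inertia: I_A = (1.69)(0.122)² = 0.02515 kg·m²; I_B = (34.5)(0.161)² = 0.8943 kg·m².
Taking A's sense as positive: L = (0.02515)(37.4) = 0.9408 kg·m²·rad/s.
Combined I = 0.02515 + 0.8943 = 0.9194 kg·m².
ω_f = L / I = 0.9408 / 0.9194 = 1.023 rad/s.
KE_i = ½ΣIω² = 17.59 J; KE_f = ½(0.9194)(1.023)² = 0.4813 J.

ΔKE ≈ -17.1 J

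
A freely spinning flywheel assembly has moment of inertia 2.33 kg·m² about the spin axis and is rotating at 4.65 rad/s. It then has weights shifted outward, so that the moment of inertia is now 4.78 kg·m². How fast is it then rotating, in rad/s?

ω₂ ≈ 2.27 rad/s

With no external torque about the axis, L is conserved: I₁ω₁ = I₂ω₂.
ω₂ = I₁ω₁ / I₂ = (2.330)(4.65 rad/s) / (4.780) = 2.267 rad/s.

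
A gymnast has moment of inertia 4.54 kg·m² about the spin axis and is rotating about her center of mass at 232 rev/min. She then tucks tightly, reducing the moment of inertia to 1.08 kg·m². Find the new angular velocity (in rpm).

With no external torque about the axis, L is conserved: I₁ω₁ = I₂ω₂.
ω₂ = I₁ω₁ / I₂ = (4.540)(232 rpm) / (1.080) = 975.3 rpm.

ω₂ ≈ 975 rpm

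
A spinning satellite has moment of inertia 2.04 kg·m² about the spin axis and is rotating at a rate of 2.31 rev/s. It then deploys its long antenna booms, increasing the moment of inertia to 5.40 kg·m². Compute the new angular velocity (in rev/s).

No external torque acts about the spin axis, so angular momentum is conserved.
ω₂ = I₁ω₁ / I₂ = (2.040)(2.31 rev/s) / (5.400) = 0.8727 rev/s.

ω₂ ≈ 0.873 rev/s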